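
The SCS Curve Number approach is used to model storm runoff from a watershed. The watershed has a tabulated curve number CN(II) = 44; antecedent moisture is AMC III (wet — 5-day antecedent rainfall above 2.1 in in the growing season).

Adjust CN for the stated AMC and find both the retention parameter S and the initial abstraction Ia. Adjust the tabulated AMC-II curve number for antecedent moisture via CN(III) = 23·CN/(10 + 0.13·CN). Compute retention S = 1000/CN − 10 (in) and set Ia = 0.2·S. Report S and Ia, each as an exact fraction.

S = 1400/253 in ≈ 5.534 in; Ia = 280/253 in ≈ 1.107 in

Adjust CN=44 to AMC III: 23·44/(10 + 0.13·44) → 1012 ÷ (393/25) = 25300/393 ≈ 64.377
Retention S: 1000/CN − 10 with CN=64.377 → S = 1400/253 ≈ 5.534 in
Ia = 0.2·(1400/253) = 280/253 in ≈ 1.107 in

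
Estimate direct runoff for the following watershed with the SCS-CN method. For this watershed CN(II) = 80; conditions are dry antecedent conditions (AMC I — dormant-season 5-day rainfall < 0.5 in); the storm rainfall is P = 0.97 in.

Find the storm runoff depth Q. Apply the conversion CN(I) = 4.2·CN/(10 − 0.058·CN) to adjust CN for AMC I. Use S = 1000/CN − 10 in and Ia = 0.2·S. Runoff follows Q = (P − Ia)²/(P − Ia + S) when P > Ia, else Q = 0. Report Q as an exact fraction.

CN(I) from CN(II)=80: (4.2·80)/(10 − 0.058·80) = 4200/67 ≈ 62.687
S = 1000/(4200/67) − 10 = 125/21 in ≈ 5.952 in
Ia = 0.2S: 0.2·5.952 = 1.190 in (exactly 25/21)
P = 0.970 ≤ Ia = 1.190 in: entire storm abstracted, Q = 0.

Q = 0 in ≈ 0.000 in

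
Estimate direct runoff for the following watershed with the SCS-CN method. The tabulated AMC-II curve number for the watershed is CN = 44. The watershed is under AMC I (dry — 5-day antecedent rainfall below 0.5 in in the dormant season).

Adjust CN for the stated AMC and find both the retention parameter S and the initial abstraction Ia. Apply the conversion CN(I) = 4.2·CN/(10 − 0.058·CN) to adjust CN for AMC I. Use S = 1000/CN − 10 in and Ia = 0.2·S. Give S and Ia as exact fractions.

S = 1000/33 in ≈ 30.303 in; Ia = 200/33 in ≈ 6.061 in

CN(I) from CN(II)=44: (4.2·44)/(10 − 0.058·44) = 3300/133 ≈ 24.812
Max retention: S = 1000/(3300/133) − 10 = 1000/33 in (≈ 30.303 in)
Initial abstraction Ia = S/5 = (1000/33)/5 = 200/33 ≈ 6.061 in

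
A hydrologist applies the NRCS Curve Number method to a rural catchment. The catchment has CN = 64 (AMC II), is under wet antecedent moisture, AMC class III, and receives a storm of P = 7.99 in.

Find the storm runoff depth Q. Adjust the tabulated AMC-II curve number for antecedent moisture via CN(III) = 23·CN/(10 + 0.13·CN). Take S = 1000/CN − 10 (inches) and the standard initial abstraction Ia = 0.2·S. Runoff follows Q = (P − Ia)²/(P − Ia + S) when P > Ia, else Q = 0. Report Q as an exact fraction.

Q = 74407876/13154275 in ≈ 5.657 in

Adjust CN=64 to AMC III: 23·64/(10 + 0.13·64) → 1472 ÷ (458/25) = 18400/229 ≈ 80.349
S = 1000/(18400/229) − 10 = 225/92 in ≈ 2.446 in
Ia = 0.2S: 0.2·2.446 = 0.489 in (exactly 45/92)
Since P=7.990 > Ia=0.489: effective rainfall P−Ia = 4313/575 in
Runoff Q = (P−Ia)²/(P−Ia+S) = (7.501)²/(7.501+2.446) = 74407876/13154275 ≈ 5.657 in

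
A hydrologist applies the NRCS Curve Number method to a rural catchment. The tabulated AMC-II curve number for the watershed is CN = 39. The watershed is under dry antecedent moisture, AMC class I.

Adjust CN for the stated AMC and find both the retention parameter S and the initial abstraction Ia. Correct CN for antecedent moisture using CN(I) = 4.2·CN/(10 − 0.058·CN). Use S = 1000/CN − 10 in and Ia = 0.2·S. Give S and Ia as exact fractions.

S = 30500/819 in ≈ 37.241 in; Ia = 6100/819 in ≈ 7.448 in

Dry (AMC I): CN(I) = 4.2·39/(10 − 0.058·39) = (819/5)/(3869/500) = 81900/3869 ≈ 21.168
S = 1000/(81900/3869) − 10 = 30500/819 in ≈ 37.241 in
Initial abstraction Ia = S/5 = (30500/819)/5 = 6100/819 ≈ 7.448 in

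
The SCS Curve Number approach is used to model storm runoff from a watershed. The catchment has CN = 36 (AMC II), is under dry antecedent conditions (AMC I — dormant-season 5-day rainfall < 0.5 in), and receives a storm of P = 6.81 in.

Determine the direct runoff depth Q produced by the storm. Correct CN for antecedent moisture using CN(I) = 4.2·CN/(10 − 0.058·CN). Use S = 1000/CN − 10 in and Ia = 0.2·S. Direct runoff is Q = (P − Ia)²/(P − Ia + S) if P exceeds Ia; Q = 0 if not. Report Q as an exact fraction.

Adjust CN=36 to AMC I: 4.2·36/(10 − 0.058·36) → (756/5) ÷ (989/125) = 18900/989 ≈ 19.110
Max retention: S = 1000/(18900/989) − 10 = 8000/189 in (≈ 42.328 in)
Ia = 0.2S: 0.2·42.328 = 8.466 in (exactly 1600/189)
P = 6.810 ≤ Ia = 8.466 in: entire storm abstracted, Q = 0.

Q = 0 in ≈ 0.000 in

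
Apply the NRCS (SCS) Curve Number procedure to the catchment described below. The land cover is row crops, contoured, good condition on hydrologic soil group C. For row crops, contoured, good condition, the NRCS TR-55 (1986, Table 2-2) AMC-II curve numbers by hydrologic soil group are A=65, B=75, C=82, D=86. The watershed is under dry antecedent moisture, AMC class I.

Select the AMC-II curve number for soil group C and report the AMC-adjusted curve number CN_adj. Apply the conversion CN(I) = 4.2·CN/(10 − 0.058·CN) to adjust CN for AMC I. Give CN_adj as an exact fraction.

NRCS table: row crops, contoured, good condition, soil group C → CN(II) = 82
Adjust CN=82 to AMC I: 4.2·82/(10 − 0.058·82) → (1722/5) ÷ (1311/250) = 28700/437 ≈ 65.675

CN_adj = 28700/437 ≈ 65.675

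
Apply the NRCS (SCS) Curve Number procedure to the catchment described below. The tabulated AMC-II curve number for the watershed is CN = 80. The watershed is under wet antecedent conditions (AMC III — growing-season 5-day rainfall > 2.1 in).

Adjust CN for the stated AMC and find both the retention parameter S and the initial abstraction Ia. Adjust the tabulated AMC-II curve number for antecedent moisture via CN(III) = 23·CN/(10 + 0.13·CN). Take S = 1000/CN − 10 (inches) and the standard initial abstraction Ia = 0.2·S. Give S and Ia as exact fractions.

Adjust CN=80 to AMC III: 23·80/(10 + 0.13·80) → 1840 ÷ (102/5) = 4600/51 ≈ 90.196
Max retention: S = 1000/(4600/51) − 10 = 25/23 in (≈ 1.087 in)
Ia = 0.2·(25/23) = 5/23 in ≈ 0.217 in

S = 25/23 in ≈ 1.087 in; Ia = 5/23 in ≈ 0.217 in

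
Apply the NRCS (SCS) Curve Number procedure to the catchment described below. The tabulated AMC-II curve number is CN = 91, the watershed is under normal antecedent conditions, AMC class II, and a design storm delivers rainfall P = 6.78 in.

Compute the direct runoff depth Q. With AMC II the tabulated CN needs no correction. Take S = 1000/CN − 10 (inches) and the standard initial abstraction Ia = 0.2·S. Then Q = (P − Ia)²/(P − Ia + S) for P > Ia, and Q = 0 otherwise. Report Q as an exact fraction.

Q = 298980867/52247650 in ≈ 5.722 in

CN(II) = 91; AMC II needs no correction.
Retention S: 1000/CN − 10 with CN=91.000 → S = 90/91 ≈ 0.989 in
Ia = 0.2S: 0.2·0.989 = 0.198 in (exactly 18/91)
Since P=6.780 > Ia=0.198: effective rainfall P−Ia = 29949/4550 in
Q: (29949/4550)² ÷ (34449/4550) = 298980867/52247650 in (≈ 5.722 in)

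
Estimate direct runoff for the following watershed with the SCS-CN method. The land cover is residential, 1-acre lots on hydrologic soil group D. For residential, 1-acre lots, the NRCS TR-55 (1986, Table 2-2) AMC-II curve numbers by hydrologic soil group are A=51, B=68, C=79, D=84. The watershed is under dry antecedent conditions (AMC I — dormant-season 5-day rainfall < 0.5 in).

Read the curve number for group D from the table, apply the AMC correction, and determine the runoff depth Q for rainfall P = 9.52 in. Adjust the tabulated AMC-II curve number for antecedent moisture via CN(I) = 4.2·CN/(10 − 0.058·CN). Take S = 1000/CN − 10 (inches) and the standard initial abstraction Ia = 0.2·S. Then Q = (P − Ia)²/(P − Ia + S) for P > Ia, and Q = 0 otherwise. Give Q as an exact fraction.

Q = 4508510882/799080975 in ≈ 5.642 in

NRCS table: residential, 1-acre lots, soil group D → CN(II) = 84
CN(I) from CN(II)=84: (4.2·84)/(10 − 0.058·84) = 44100/641 ≈ 68.799
Retention S: 1000/CN − 10 with CN=68.799 → S = 2000/441 ≈ 4.535 in
Initial abstraction Ia = S/5 = (2000/441)/5 = 400/441 ≈ 0.907 in
P − Ia = 9.520 − 0.907 = 94958/11025 ≈ 8.613 in (> 0, runoff occurs)
Q = (94958/11025)²/((94958/11025) + 2000/441) = (9017021764/121550625)/(144958/11025) = 4508510882/799080975 in ≈ 5.642 in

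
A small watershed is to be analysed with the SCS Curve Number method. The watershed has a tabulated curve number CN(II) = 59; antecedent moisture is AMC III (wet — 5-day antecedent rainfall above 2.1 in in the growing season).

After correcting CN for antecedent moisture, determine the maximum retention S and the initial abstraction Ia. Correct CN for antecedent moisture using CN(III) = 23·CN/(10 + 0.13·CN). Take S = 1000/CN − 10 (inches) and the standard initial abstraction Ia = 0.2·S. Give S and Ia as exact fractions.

S = 4100/1357 in ≈ 3.021 in; Ia = 820/1357 in ≈ 0.604 in

CN(III) from CN(II)=59: (23·59)/(10 + 0.13·59) = 135700/1767 ≈ 76.797
Retention S: 1000/CN − 10 with CN=76.797 → S = 4100/1357 ≈ 3.021 in
Ia = 0.2S: 0.2·3.021 = 0.604 in (exactly 820/1357)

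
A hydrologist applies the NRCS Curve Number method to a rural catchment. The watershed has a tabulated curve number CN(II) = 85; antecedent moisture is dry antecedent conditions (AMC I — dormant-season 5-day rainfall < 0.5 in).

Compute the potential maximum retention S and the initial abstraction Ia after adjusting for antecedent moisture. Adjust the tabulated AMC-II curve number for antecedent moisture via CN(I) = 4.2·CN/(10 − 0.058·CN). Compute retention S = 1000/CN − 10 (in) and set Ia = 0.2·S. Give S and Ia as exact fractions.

S = 500/119 in ≈ 4.202 in; Ia = 100/119 in ≈ 0.840 in

Adjust CN=85 to AMC I: 4.2·85/(10 − 0.058·85) → 357 ÷ (507/100) = 11900/169 ≈ 70.414
Retention S: 1000/CN − 10 with CN=70.414 → S = 500/119 ≈ 4.202 in
Ia = 0.2S: 0.2·4.202 = 0.840 in (exactly 100/119)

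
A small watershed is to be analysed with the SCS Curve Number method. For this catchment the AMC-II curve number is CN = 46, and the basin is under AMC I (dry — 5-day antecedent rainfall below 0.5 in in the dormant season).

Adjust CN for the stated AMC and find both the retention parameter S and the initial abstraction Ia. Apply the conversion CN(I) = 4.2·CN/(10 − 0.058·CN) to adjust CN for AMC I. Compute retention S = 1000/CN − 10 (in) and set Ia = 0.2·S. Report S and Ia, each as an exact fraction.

Dry (AMC I): CN(I) = 4.2·46/(10 − 0.058·46) = (966/5)/(1833/250) = 16100/611 ≈ 26.350
Retention S: 1000/CN − 10 with CN=26.350 → S = 4500/161 ≈ 27.950 in
Ia = 0.2S: 0.2·27.950 = 5.590 in (exactly 900/161)

S = 4500/161 in ≈ 27.950 in; Ia = 900/161 in ≈ 5.590 in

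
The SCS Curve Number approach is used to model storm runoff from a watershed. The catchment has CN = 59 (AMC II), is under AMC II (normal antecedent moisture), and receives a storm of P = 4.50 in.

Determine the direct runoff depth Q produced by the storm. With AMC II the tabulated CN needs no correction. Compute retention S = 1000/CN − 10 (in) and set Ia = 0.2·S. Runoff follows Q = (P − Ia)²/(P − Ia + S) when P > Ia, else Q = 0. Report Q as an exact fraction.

AMC II — tabulated CN = 59 applies directly.
Retention S: 1000/CN − 10 with CN=59.000 → S = 410/59 ≈ 6.949 in
Initial abstraction Ia = S/5 = (410/59)/5 = 82/59 ≈ 1.390 in
Since P=4.500 > Ia=1.390: effective rainfall P−Ia = 367/118 in
Q = (367/118)²/((367/118) + 410/59) = (134689/13924)/(1187/118) = 134689/140066 in ≈ 0.962 in

Q = 134689/140066 in ≈ 0.962 in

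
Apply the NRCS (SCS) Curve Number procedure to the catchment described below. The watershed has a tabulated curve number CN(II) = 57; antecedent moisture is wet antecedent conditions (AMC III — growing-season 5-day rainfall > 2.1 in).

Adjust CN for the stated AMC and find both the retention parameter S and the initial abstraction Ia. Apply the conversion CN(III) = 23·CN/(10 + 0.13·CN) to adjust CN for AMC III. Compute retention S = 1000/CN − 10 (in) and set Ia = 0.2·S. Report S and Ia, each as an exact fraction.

CN(III) from CN(II)=57: (23·57)/(10 + 0.13·57) = 131100/1741 ≈ 75.302
S = 1000/(131100/1741) − 10 = 4300/1311 in ≈ 3.280 in
Ia = 0.2S: 0.2·3.280 = 0.656 in (exactly 860/1311)

S = 4300/1311 in ≈ 3.280 in; Ia = 860/1311 in ≈ 0.656 in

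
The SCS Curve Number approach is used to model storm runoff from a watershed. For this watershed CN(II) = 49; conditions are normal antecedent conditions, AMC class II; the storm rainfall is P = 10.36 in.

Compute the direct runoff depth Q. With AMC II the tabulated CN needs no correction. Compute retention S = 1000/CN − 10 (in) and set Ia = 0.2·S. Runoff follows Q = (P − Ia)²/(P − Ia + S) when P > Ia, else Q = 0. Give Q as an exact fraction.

Q = 102839881/28041475 in ≈ 3.667 in

AMC II — tabulated CN = 49 applies directly.
Max retention: S = 1000/49 − 10 = 510/49 in (≈ 10.408 in)
Ia = 0.2·(510/49) = 102/49 in ≈ 2.082 in
Since P=10.360 > Ia=2.082: effective rainfall P−Ia = 10141/1225 in
Q: (10141/1225)² ÷ (22891/1225) = 102839881/28041475 in (≈ 3.667 in)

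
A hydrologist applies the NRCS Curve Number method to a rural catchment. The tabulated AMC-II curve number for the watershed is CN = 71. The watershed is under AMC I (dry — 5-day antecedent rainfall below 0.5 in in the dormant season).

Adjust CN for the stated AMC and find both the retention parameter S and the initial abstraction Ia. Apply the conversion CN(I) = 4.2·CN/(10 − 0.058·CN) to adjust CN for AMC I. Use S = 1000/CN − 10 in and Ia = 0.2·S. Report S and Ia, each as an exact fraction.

Adjust CN=71 to AMC I: 4.2·71/(10 − 0.058·71) → (1491/5) ÷ (2941/500) = 149100/2941 ≈ 50.697
Retention S: 1000/CN − 10 with CN=50.697 → S = 14500/1491 ≈ 9.725 in
Initial abstraction Ia = S/5 = (14500/1491)/5 = 2900/1491 ≈ 1.945 in

S = 14500/1491 in ≈ 9.725 in; Ia = 2900/1491 in ≈ 1.945 in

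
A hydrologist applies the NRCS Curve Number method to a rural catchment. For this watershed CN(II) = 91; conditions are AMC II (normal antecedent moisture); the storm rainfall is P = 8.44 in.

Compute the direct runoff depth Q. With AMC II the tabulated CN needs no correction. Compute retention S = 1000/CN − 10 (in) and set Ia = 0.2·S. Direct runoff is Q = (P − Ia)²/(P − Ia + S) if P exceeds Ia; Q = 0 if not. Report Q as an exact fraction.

Q = 351600001/47777275 in ≈ 7.359 in

Average conditions: CN = 91 (no AMC adjustment).
Max retention: S = 1000/91 − 10 = 90/91 in (≈ 0.989 in)
Ia = 0.2S: 0.2·0.989 = 0.198 in (exactly 18/91)
P − Ia = 8.440 − 0.198 = 18751/2275 ≈ 8.242 in (> 0, runoff occurs)
Q = (18751/2275)²/((18751/2275) + 90/91) = (351600001/5175625)/(21001/2275) = 351600001/47777275 in ≈ 7.359 in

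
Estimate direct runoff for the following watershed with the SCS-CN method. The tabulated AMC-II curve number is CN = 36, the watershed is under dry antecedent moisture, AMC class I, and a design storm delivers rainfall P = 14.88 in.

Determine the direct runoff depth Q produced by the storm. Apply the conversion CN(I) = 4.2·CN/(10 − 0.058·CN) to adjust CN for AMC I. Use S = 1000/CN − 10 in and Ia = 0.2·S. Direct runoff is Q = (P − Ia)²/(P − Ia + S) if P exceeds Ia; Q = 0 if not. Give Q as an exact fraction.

CN(I) from CN(II)=36: (4.2·36)/(10 − 0.058·36) = 18900/989 ≈ 19.110
Retention S: 1000/CN − 10 with CN=19.110 → S = 8000/189 ≈ 42.328 in
Ia = 0.2S: 0.2·42.328 = 8.466 in (exactly 1600/189)
P − Ia = 14.880 − 8.466 = 30308/4725 ≈ 6.414 in (> 0, runoff occurs)
Q = (30308/4725)²/((30308/4725) + 8000/189) = (918574864/22325625)/(230308/4725) = 229643716/272051325 in ≈ 0.844 in

Q = 229643716/272051325 in ≈ 0.844 in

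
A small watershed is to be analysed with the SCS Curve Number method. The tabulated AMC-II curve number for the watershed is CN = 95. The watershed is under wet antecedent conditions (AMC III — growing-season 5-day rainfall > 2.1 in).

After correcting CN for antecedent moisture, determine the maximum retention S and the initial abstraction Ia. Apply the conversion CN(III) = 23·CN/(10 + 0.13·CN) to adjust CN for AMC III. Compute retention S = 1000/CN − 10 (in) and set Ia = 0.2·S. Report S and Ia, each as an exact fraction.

Adjust CN=95 to AMC III: 23·95/(10 + 0.13·95) → 2185 ÷ (447/20) = 43700/447 ≈ 97.763
S = 1000/(43700/447) − 10 = 100/437 in ≈ 0.229 in
Ia = 0.2S: 0.2·0.229 = 0.046 in (exactly 20/437)

S = 100/437 in ≈ 0.229 in; Ia = 20/437 in ≈ 0.046 in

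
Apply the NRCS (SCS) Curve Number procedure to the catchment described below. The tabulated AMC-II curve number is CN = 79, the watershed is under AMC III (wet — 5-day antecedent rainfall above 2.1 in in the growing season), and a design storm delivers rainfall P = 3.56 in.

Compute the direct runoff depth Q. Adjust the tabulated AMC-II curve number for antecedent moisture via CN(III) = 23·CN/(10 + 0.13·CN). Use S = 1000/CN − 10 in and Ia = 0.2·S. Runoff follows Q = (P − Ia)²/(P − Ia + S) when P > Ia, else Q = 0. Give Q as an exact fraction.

Q = 22865371369/9253663025 in ≈ 2.471 in

Wet (AMC III): CN(III) = 23·79/(10 + 0.13·79) = 1817/(2027/100) = 181700/2027 ≈ 89.640
S = 1000/(181700/2027) − 10 = 2100/1817 in ≈ 1.156 in
Ia = 0.2S: 0.2·1.156 = 0.231 in (exactly 420/1817)
Since P=3.560 > Ia=0.231: effective rainfall P−Ia = 151213/45425 in
Q = (151213/45425)²/((151213/45425) + 2100/1817) = (22865371369/2063430625)/(203713/45425) = 22865371369/9253663025 in ≈ 2.471 in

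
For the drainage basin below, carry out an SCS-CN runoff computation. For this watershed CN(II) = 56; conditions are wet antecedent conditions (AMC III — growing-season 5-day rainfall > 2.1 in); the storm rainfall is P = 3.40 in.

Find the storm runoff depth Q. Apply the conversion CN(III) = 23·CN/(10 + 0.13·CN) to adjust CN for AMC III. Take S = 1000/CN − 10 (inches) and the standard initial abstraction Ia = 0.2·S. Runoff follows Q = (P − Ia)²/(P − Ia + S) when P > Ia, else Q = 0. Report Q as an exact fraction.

Q = 4782969/3974285 in ≈ 1.203 in

CN(III) from CN(II)=56: (23·56)/(10 + 0.13·56) = 4025/54 ≈ 74.537
S = 1000/(4025/54) − 10 = 550/161 in ≈ 3.416 in
Initial abstraction Ia = S/5 = (550/161)/5 = 110/161 ≈ 0.683 in
P − Ia = 3.400 − 0.683 = 2187/805 ≈ 2.717 in (> 0, runoff occurs)
Q: (2187/805)² ÷ (4937/805) = 4782969/3974285 in (≈ 1.203 in)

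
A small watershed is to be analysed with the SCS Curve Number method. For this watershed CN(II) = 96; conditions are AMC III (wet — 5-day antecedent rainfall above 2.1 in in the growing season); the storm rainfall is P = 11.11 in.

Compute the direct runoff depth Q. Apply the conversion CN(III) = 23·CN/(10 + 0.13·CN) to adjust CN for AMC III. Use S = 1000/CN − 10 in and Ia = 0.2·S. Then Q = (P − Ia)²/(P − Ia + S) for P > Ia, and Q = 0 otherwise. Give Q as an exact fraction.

Q = 5838335281/535847100 in ≈ 10.896 in

Adjust CN=96 to AMC III: 23·96/(10 + 0.13·96) → 2208 ÷ (562/25) = 27600/281 ≈ 98.221
Retention S: 1000/CN − 10 with CN=98.221 → S = 25/138 ≈ 0.181 in
Initial abstraction Ia = S/5 = (25/138)/5 = 5/138 ≈ 0.036 in
Since P=11.110 > Ia=0.036: effective rainfall P−Ia = 76409/6900 in
Runoff Q = (P−Ia)²/(P−Ia+S) = (11.074)²/(11.074+0.181) = 5838335281/535847100 ≈ 10.896 in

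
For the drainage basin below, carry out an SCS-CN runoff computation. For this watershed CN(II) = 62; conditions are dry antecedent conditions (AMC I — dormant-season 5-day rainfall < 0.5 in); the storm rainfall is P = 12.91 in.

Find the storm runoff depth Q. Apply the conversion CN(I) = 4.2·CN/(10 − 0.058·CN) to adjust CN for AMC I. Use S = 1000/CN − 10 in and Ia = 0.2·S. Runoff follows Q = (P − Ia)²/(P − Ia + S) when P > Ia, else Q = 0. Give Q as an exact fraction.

Q = 423073494481/104188709100 in ≈ 4.061 in

Adjust CN=62 to AMC I: 4.2·62/(10 − 0.058·62) → (1302/5) ÷ (1601/250) = 65100/1601 ≈ 40.662
Retention S: 1000/CN − 10 with CN=40.662 → S = 9500/651 ≈ 14.593 in
Ia = 0.2S: 0.2·14.593 = 2.919 in (exactly 1900/651)
Since P=12.910 > Ia=2.919: effective rainfall P−Ia = 650441/65100 in
Q: (650441/65100)² ÷ (1600441/65100) = 423073494481/104188709100 in (≈ 4.061 in)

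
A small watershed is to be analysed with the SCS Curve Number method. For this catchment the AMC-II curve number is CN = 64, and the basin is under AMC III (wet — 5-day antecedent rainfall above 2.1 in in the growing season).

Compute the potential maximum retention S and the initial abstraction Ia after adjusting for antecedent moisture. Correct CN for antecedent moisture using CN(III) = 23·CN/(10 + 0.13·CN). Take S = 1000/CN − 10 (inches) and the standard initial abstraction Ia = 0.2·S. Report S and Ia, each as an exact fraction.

Wet (AMC III): CN(III) = 23·64/(10 + 0.13·64) = 1472/(458/25) = 18400/229 ≈ 80.349
Max retention: S = 1000/(18400/229) − 10 = 225/92 in (≈ 2.446 in)
Ia = 0.2S: 0.2·2.446 = 0.489 in (exactly 45/92)

S = 225/92 in ≈ 2.446 in; Ia = 45/92 in ≈ 0.489 in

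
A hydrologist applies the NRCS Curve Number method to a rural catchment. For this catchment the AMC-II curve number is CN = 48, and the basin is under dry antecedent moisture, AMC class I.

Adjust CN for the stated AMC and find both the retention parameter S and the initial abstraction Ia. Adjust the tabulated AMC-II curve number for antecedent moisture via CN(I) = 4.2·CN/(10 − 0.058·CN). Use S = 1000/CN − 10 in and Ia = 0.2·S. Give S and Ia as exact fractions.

Dry (AMC I): CN(I) = 4.2·48/(10 − 0.058·48) = (1008/5)/(902/125) = 12600/451 ≈ 27.938
Max retention: S = 1000/(12600/451) − 10 = 1625/63 in (≈ 25.794 in)
Initial abstraction Ia = S/5 = (1625/63)/5 = 325/63 ≈ 5.159 in

S = 1625/63 in ≈ 25.794 in; Ia = 325/63 in ≈ 5.159 in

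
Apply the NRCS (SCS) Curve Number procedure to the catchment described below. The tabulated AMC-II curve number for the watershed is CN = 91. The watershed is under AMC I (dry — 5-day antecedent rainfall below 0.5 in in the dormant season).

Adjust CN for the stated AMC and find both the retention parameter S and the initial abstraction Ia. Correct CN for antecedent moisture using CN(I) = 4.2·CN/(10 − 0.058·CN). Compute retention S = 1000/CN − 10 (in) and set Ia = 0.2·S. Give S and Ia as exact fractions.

S = 1500/637 in ≈ 2.355 in; Ia = 300/637 in ≈ 0.471 in

CN(I) from CN(II)=91: (4.2·91)/(10 − 0.058·91) = 63700/787 ≈ 80.940
Max retention: S = 1000/(63700/787) − 10 = 1500/637 in (≈ 2.355 in)
Ia = 0.2·(1500/637) = 300/637 in ≈ 0.471 in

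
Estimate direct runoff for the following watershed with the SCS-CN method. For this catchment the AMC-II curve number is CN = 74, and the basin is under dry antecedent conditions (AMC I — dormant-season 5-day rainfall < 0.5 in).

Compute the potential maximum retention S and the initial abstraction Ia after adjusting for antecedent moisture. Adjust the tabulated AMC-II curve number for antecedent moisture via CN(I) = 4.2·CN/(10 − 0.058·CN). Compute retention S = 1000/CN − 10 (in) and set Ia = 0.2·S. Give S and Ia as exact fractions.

Adjust CN=74 to AMC I: 4.2·74/(10 − 0.058·74) → (1554/5) ÷ (1427/250) = 77700/1427 ≈ 54.450
Max retention: S = 1000/(77700/1427) − 10 = 6500/777 in (≈ 8.366 in)
Ia = 0.2S: 0.2·8.366 = 1.673 in (exactly 1300/777)

S = 6500/777 in ≈ 8.366 in; Ia = 1300/777 in ≈ 1.673 in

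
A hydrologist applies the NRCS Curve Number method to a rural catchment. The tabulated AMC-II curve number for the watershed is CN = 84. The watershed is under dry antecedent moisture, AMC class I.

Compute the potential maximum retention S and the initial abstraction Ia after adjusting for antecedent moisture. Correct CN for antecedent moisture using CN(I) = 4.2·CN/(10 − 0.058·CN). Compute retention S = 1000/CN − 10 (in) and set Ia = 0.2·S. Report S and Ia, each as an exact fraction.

S = 2000/441 in ≈ 4.535 in; Ia = 400/441 in ≈ 0.907 in

Adjust CN=84 to AMC I: 4.2·84/(10 − 0.058·84) → (1764/5) ÷ (641/125) = 44100/641 ≈ 68.799
S = 1000/(44100/641) − 10 = 2000/441 in ≈ 4.535 in
Initial abstraction Ia = S/5 = (2000/441)/5 = 400/441 ≈ 0.907 in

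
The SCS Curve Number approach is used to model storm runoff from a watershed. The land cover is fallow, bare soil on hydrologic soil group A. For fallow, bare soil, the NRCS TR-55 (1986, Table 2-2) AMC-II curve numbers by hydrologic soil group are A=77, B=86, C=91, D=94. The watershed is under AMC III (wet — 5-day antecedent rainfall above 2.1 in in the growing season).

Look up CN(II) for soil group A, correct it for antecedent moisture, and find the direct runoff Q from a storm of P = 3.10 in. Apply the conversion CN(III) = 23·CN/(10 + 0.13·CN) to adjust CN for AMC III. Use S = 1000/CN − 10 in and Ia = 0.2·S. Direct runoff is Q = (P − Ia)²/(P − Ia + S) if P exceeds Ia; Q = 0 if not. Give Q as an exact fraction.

NRCS table: fallow, bare soil, soil group A → CN(II) = 77
Adjust CN=77 to AMC III: 23·77/(10 + 0.13·77) → 1771 ÷ (2001/100) = 7700/87 ≈ 88.506
Max retention: S = 1000/(7700/87) − 10 = 100/77 in (≈ 1.299 in)
Ia = 0.2·(100/77) = 20/77 in ≈ 0.260 in
Excess rainfall: 3.100 − 0.260 = 2.840 in; P > Ia so Q > 0
Runoff Q = (P−Ia)²/(P−Ia+S) = (2.840)²/(2.840+1.299) = 4782969/2453990 ≈ 1.949 in

Q = 4782969/2453990 in ≈ 1.949 in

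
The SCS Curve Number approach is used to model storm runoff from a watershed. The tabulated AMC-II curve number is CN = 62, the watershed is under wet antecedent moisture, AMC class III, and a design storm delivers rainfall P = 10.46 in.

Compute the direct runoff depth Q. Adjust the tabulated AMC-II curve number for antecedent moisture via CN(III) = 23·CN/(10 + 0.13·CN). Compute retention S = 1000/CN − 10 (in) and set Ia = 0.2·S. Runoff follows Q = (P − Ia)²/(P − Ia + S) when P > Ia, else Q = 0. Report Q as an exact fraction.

Adjust CN=62 to AMC III: 23·62/(10 + 0.13·62) → 1426 ÷ (903/50) = 71300/903 ≈ 78.959
S = 1000/(71300/903) − 10 = 1900/713 in ≈ 2.665 in
Ia = 0.2·(1900/713) = 380/713 in ≈ 0.533 in
Since P=10.460 > Ia=0.533: effective rainfall P−Ia = 353899/35650 in
Runoff Q = (P−Ia)²/(P−Ia+S) = (9.927)²/(9.927+2.665) = 125244502201/16003249350 ≈ 7.826 in

Q = 125244502201/16003249350 in ≈ 7.826 in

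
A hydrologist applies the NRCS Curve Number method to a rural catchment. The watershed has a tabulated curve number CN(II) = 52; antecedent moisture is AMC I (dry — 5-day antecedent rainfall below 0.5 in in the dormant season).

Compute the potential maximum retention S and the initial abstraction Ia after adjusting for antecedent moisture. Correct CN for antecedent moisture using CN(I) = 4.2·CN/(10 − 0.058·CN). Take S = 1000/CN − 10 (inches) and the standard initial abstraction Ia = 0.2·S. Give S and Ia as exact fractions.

Adjust CN=52 to AMC I: 4.2·52/(10 − 0.058·52) → (1092/5) ÷ (873/125) = 9100/291 ≈ 31.271
S = 1000/(9100/291) − 10 = 2000/91 in ≈ 21.978 in
Initial abstraction Ia = S/5 = (2000/91)/5 = 400/91 ≈ 4.396 in

S = 2000/91 in ≈ 21.978 in; Ia = 400/91 in ≈ 4.396 in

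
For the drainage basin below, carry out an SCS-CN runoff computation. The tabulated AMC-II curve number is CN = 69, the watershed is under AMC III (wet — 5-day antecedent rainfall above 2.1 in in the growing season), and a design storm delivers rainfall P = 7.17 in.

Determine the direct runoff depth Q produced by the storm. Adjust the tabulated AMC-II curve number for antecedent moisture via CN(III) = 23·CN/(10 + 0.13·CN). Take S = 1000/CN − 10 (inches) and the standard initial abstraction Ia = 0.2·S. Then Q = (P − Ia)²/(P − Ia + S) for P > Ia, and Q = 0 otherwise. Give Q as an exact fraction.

Wet (AMC III): CN(III) = 23·69/(10 + 0.13·69) = 1587/(1897/100) = 158700/1897 ≈ 83.658
Max retention: S = 1000/(158700/1897) − 10 = 3100/1587 in (≈ 1.953 in)
Ia = 0.2S: 0.2·1.953 = 0.391 in (exactly 620/1587)
Since P=7.170 > Ia=0.391: effective rainfall P−Ia = 1075879/158700 in
Q = (1075879/158700)²/((1075879/158700) + 3100/1587) = (1157515622641/25185690000)/(1385879/158700) = 1157515622641/219938997300 in ≈ 5.263 in

Q = 1157515622641/219938997300 in ≈ 5.263 in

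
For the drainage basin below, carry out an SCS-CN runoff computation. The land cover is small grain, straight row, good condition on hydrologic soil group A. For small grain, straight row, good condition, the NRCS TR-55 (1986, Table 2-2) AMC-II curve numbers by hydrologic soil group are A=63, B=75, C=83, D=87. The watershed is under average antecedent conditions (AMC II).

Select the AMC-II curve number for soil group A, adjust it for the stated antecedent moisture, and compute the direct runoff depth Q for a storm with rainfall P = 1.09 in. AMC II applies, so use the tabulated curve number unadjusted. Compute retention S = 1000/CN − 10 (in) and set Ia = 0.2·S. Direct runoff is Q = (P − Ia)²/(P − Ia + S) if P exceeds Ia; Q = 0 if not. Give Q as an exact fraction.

NRCS table: small grain, straight row, good condition, soil group A → CN(II) = 63
AMC II — tabulated CN = 63 applies directly.
S = 1000/63 − 10 = 370/63 in ≈ 5.873 in
Ia = 0.2·(370/63) = 74/63 in ≈ 1.175 in
P = 1.090 ≤ Ia = 1.175 in: entire storm abstracted, Q = 0.

Q = 0 in ≈ 0.000 in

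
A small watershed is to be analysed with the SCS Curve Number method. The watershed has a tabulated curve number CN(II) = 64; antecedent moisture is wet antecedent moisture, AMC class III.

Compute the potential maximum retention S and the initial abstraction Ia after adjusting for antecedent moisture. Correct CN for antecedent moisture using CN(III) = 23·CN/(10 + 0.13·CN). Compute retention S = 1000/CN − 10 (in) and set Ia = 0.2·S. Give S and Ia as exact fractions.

Adjust CN=64 to AMC III: 23·64/(10 + 0.13·64) → 1472 ÷ (458/25) = 18400/229 ≈ 80.349
Retention S: 1000/CN − 10 with CN=80.349 → S = 225/92 ≈ 2.446 in
Initial abstraction Ia = S/5 = (225/92)/5 = 45/92 ≈ 0.489 in

S = 225/92 in ≈ 2.446 in; Ia = 45/92 in ≈ 0.489 in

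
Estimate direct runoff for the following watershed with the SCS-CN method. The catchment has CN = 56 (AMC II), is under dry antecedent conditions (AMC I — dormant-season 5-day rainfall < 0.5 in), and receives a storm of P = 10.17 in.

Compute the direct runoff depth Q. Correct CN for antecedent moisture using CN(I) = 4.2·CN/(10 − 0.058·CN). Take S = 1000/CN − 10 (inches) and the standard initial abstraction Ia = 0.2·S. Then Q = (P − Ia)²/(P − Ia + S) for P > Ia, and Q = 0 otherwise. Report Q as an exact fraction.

CN(I) from CN(II)=56: (4.2·56)/(10 − 0.058·56) = 7350/211 ≈ 34.834
Retention S: 1000/CN − 10 with CN=34.834 → S = 2750/147 ≈ 18.707 in
Ia = 0.2·(2750/147) = 550/147 in ≈ 3.741 in
P − Ia = 10.170 − 3.741 = 94499/14700 ≈ 6.429 in (> 0, runoff occurs)
Q: (94499/14700)² ÷ (369499/14700) = 8930061001/5431635300 in (≈ 1.644 in)

Q = 8930061001/5431635300 in ≈ 1.644 in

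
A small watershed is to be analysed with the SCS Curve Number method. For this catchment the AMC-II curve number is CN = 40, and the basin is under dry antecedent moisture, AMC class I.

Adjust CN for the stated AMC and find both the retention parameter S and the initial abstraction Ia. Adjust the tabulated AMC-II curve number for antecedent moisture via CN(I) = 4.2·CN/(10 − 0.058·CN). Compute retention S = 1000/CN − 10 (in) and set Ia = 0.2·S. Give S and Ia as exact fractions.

Adjust CN=40 to AMC I: 4.2·40/(10 − 0.058·40) → 168 ÷ (192/25) = 175/8 ≈ 21.875
Retention S: 1000/CN − 10 with CN=21.875 → S = 250/7 ≈ 35.714 in
Ia = 0.2S: 0.2·35.714 = 7.143 in (exactly 50/7)

S = 250/7 in ≈ 35.714 in; Ia = 50/7 in ≈ 7.143 in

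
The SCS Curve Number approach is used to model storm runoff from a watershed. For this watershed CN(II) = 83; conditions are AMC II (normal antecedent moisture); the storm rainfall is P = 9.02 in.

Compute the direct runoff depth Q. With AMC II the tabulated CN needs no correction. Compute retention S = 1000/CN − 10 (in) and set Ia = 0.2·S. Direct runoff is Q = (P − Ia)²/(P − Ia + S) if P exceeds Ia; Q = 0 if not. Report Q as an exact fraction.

CN(II) = 83; AMC II needs no correction.
S = 1000/83 − 10 = 170/83 in ≈ 2.048 in
Ia = 0.2S: 0.2·2.048 = 0.410 in (exactly 34/83)
Excess rainfall: 9.020 − 0.410 = 8.610 in; P > Ia so Q > 0
Q = (35733/4150)²/((35733/4150) + 170/83) = (1276847289/17222500)/(44233/4150) = 1276847289/183566950 in ≈ 6.956 in

Q = 1276847289/183566950 in ≈ 6.956 in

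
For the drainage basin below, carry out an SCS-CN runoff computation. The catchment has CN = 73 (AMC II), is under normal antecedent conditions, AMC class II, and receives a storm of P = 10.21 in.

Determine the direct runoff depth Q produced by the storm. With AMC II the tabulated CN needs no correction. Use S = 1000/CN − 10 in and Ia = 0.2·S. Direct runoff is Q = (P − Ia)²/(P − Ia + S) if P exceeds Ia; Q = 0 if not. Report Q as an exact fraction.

AMC II — tabulated CN = 73 applies directly.
Retention S: 1000/CN − 10 with CN=73.000 → S = 270/73 ≈ 3.699 in
Ia = 0.2·(270/73) = 54/73 in ≈ 0.740 in
P − Ia = 10.210 − 0.740 = 69133/7300 ≈ 9.470 in (> 0, runoff occurs)
Q: (69133/7300)² ÷ (96133/7300) = 4779371689/701770900 in (≈ 6.810 in)

Q = 4779371689/701770900 in ≈ 6.810 in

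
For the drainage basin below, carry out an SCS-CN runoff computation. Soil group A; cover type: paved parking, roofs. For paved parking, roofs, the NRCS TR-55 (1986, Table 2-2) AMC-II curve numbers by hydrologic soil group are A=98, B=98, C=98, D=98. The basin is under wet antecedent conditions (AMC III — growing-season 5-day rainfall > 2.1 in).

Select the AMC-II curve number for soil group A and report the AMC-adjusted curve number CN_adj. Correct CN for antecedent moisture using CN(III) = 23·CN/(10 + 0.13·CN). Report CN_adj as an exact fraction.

NRCS table: paved parking, roofs, soil group A → CN(II) = 98
CN(III) from CN(II)=98: (23·98)/(10 + 0.13·98) = 112700/1137 ≈ 99.120

CN_adj = 112700/1137 ≈ 99.120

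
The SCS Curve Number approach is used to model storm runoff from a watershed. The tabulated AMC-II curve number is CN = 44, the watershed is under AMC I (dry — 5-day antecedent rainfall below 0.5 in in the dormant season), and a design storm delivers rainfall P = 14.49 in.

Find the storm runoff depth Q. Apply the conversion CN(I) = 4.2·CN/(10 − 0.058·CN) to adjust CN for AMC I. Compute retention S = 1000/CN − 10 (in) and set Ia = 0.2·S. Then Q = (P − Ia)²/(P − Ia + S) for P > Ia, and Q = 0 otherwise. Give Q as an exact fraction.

Adjust CN=44 to AMC I: 4.2·44/(10 − 0.058·44) → (924/5) ÷ (931/125) = 3300/133 ≈ 24.812
Retention S: 1000/CN − 10 with CN=24.812 → S = 1000/33 ≈ 30.303 in
Ia = 0.2·(1000/33) = 200/33 in ≈ 6.061 in
Excess rainfall: 14.490 − 6.061 = 8.429 in; P > Ia so Q > 0
Runoff Q = (P−Ia)²/(P−Ia+S) = (8.429)²/(8.429+30.303) = 773785489/421796100 ≈ 1.835 in

Q = 773785489/421796100 in ≈ 1.835 in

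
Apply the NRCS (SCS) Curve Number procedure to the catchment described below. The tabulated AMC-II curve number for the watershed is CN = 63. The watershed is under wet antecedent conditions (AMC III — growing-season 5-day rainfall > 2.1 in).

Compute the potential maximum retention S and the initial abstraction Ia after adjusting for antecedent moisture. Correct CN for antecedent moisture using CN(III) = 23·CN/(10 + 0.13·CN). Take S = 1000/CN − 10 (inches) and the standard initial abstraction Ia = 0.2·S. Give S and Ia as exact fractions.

S = 3700/1449 in ≈ 2.553 in; Ia = 740/1449 in ≈ 0.511 in

CN(III) from CN(II)=63: (23·63)/(10 + 0.13·63) = 144900/1819 ≈ 79.659
Retention S: 1000/CN − 10 with CN=79.659 → S = 3700/1449 ≈ 2.553 in
Ia = 0.2·(3700/1449) = 740/1449 in ≈ 0.511 in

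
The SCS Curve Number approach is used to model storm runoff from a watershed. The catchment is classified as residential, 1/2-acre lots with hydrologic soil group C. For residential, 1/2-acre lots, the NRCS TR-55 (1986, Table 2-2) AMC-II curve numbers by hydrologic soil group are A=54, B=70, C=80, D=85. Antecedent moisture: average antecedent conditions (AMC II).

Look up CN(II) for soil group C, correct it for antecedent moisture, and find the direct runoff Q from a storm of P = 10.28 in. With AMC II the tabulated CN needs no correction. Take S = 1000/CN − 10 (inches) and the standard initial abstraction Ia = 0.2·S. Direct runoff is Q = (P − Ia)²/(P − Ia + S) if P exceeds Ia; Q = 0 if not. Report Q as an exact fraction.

Q = 239121/30700 in ≈ 7.789 in

NRCS table: residential, 1/2-acre lots, soil group C → CN(II) = 80
CN(II) = 80; AMC II needs no correction.
Max retention: S = 1000/80 − 10 = 5/2 in (≈ 2.500 in)
Ia = 0.2S: 0.2·2.500 = 0.500 in (exactly 1/2)
Excess rainfall: 10.280 − 0.500 = 9.780 in; P > Ia so Q > 0
Q = (489/50)²/((489/50) + 5/2) = (239121/2500)/(307/25) = 239121/30700 in ≈ 7.789 in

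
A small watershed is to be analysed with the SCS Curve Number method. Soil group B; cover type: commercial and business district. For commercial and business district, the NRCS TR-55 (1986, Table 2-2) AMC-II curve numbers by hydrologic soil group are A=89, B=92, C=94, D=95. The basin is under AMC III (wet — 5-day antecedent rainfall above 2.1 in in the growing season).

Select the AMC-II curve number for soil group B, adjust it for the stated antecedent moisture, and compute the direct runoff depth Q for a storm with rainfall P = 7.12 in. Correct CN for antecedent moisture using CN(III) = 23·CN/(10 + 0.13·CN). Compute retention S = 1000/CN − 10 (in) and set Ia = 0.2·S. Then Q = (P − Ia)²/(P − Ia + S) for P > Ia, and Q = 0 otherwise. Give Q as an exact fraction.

NRCS table: commercial and business district, soil group B → CN(II) = 92
Adjust CN=92 to AMC III: 23·92/(10 + 0.13·92) → 2116 ÷ (549/25) = 52900/549 ≈ 96.357
S = 1000/(52900/549) − 10 = 200/529 in ≈ 0.378 in
Ia = 0.2S: 0.2·0.378 = 0.076 in (exactly 40/529)
P − Ia = 7.120 − 0.076 = 93162/13225 ≈ 7.044 in (> 0, runoff occurs)
Q: (93162/13225)² ÷ (98162/13225) = 4339579122/649096225 in (≈ 6.686 in)

Q = 4339579122/649096225 in ≈ 6.686 in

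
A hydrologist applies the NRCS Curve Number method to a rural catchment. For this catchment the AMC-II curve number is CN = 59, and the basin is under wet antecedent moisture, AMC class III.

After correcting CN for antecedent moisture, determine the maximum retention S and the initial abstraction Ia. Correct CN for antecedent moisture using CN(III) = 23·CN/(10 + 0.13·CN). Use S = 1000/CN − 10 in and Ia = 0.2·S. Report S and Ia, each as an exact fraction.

CN(III) from CN(II)=59: (23·59)/(10 + 0.13·59) = 135700/1767 ≈ 76.797
Max retention: S = 1000/(135700/1767) − 10 = 4100/1357 in (≈ 3.021 in)
Initial abstraction Ia = S/5 = (4100/1357)/5 = 820/1357 ≈ 0.604 in

S = 4100/1357 in ≈ 3.021 in; Ia = 820/1357 in ≈ 0.604 in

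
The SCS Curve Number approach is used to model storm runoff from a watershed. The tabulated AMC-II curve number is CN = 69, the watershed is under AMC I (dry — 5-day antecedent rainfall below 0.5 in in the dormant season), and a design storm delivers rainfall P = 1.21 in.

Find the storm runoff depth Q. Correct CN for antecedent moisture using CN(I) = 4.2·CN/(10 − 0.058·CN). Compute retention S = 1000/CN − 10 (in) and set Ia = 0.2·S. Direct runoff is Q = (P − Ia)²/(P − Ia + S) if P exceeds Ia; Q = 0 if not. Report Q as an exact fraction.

Q = 0 in ≈ 0.000 in

Adjust CN=69 to AMC I: 4.2·69/(10 − 0.058·69) → (1449/5) ÷ (2999/500) = 144900/2999 ≈ 48.316
Retention S: 1000/CN − 10 with CN=48.316 → S = 15500/1449 ≈ 10.697 in
Ia = 0.2·(15500/1449) = 3100/1449 in ≈ 2.139 in
P = 1.210 ≤ Ia = 2.139 in: entire storm abstracted, Q = 0.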